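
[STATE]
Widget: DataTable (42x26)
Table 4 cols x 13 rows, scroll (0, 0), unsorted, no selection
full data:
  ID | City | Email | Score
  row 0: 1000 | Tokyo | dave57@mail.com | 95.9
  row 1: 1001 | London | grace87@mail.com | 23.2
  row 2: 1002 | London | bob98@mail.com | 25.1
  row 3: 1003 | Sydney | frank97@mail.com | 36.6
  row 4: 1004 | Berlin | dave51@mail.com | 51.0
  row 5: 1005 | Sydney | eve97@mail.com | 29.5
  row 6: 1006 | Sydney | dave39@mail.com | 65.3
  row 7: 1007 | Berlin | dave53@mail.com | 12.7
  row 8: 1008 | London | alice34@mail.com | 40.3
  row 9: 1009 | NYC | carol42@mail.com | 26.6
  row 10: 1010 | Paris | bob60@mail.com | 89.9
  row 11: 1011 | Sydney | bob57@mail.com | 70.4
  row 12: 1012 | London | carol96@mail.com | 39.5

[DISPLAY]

ID  │City  │Email           │Score        
────┼──────┼────────────────┼─────        
1000│Tokyo │dave57@mail.com │95.9         
1001│London│grace87@mail.com│23.2         
1002│London│bob98@mail.com  │25.1         
1003│Sydney│frank97@mail.com│36.6         
1004│Berlin│dave51@mail.com │51.0         
1005│Sydney│eve97@mail.com  │29.5         
1006│Sydney│dave39@mail.com │65.3         
1007│Berlin│dave53@mail.com │12.7         
1008│London│alice34@mail.com│40.3         
1009│NYC   │carol42@mail.com│26.6         
1010│Paris │bob60@mail.com  │89.9         
1011│Sydney│bob57@mail.com  │70.4         
1012│London│carol96@mail.com│39.5         
                                          
                                          
                                          
                                          
                                          
                                          
                                          
                                          
                                          
                                          
                                          


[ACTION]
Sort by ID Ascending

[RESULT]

ID ▲│City  │Email           │Score        
────┼──────┼────────────────┼─────        
1000│Tokyo │dave57@mail.com │95.9         
1001│London│grace87@mail.com│23.2         
1002│London│bob98@mail.com  │25.1         
1003│Sydney│frank97@mail.com│36.6         
1004│Berlin│dave51@mail.com │51.0         
1005│Sydney│eve97@mail.com  │29.5         
1006│Sydney│dave39@mail.com │65.3         
1007│Berlin│dave53@mail.com │12.7         
1008│London│alice34@mail.com│40.3         
1009│NYC   │carol42@mail.com│26.6         
1010│Paris │bob60@mail.com  │89.9         
1011│Sydney│bob57@mail.com  │70.4         
1012│London│carol96@mail.com│39.5         
                                          
                                          
                                          
                                          
                                          
                                          
                                          
                                          
                                          
                                          
                                          


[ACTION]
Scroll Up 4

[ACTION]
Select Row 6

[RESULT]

ID ▲│City  │Email           │Score        
────┼──────┼────────────────┼─────        
1000│Tokyo │dave57@mail.com │95.9         
1001│London│grace87@mail.com│23.2         
1002│London│bob98@mail.com  │25.1         
1003│Sydney│frank97@mail.com│36.6         
1004│Berlin│dave51@mail.com │51.0         
1005│Sydney│eve97@mail.com  │29.5         
>006│Sydney│dave39@mail.com │65.3         
1007│Berlin│dave53@mail.com │12.7         
1008│London│alice34@mail.com│40.3         
1009│NYC   │carol42@mail.com│26.6         
1010│Paris │bob60@mail.com  │89.9         
1011│Sydney│bob57@mail.com  │70.4         
1012│London│carol96@mail.com│39.5         
                                          
                                          
                                          
                                          
                                          
                                          
                                          
                                          
                                          
                                          
                                          


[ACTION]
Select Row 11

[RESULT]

ID ▲│City  │Email           │Score        
────┼──────┼────────────────┼─────        
1000│Tokyo │dave57@mail.com │95.9         
1001│London│grace87@mail.com│23.2         
1002│London│bob98@mail.com  │25.1         
1003│Sydney│frank97@mail.com│36.6         
1004│Berlin│dave51@mail.com │51.0         
1005│Sydney│eve97@mail.com  │29.5         
1006│Sydney│dave39@mail.com │65.3         
1007│Berlin│dave53@mail.com │12.7         
1008│London│alice34@mail.com│40.3         
1009│NYC   │carol42@mail.com│26.6         
1010│Paris │bob60@mail.com  │89.9         
>011│Sydney│bob57@mail.com  │70.4         
1012│London│carol96@mail.com│39.5         
                                          
                                          
                                          
                                          
                                          
                                          
                                          
                                          
                                          
                                          
                                          


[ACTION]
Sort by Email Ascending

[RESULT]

ID  │City  │Email          ▲│Score        
────┼──────┼────────────────┼─────        
1008│London│alice34@mail.com│40.3         
1011│Sydney│bob57@mail.com  │70.4         
1010│Paris │bob60@mail.com  │89.9         
1002│London│bob98@mail.com  │25.1         
1009│NYC   │carol42@mail.com│26.6         
1012│London│carol96@mail.com│39.5         
1006│Sydney│dave39@mail.com │65.3         
1004│Berlin│dave51@mail.com │51.0         
1007│Berlin│dave53@mail.com │12.7         
1000│Tokyo │dave57@mail.com │95.9         
1005│Sydney│eve97@mail.com  │29.5         
>003│Sydney│frank97@mail.com│36.6         
1001│London│grace87@mail.com│23.2         
                                          
                                          
                                          
                                          
                                          
                                          
                                          
                                          
                                          
                                          
                                          


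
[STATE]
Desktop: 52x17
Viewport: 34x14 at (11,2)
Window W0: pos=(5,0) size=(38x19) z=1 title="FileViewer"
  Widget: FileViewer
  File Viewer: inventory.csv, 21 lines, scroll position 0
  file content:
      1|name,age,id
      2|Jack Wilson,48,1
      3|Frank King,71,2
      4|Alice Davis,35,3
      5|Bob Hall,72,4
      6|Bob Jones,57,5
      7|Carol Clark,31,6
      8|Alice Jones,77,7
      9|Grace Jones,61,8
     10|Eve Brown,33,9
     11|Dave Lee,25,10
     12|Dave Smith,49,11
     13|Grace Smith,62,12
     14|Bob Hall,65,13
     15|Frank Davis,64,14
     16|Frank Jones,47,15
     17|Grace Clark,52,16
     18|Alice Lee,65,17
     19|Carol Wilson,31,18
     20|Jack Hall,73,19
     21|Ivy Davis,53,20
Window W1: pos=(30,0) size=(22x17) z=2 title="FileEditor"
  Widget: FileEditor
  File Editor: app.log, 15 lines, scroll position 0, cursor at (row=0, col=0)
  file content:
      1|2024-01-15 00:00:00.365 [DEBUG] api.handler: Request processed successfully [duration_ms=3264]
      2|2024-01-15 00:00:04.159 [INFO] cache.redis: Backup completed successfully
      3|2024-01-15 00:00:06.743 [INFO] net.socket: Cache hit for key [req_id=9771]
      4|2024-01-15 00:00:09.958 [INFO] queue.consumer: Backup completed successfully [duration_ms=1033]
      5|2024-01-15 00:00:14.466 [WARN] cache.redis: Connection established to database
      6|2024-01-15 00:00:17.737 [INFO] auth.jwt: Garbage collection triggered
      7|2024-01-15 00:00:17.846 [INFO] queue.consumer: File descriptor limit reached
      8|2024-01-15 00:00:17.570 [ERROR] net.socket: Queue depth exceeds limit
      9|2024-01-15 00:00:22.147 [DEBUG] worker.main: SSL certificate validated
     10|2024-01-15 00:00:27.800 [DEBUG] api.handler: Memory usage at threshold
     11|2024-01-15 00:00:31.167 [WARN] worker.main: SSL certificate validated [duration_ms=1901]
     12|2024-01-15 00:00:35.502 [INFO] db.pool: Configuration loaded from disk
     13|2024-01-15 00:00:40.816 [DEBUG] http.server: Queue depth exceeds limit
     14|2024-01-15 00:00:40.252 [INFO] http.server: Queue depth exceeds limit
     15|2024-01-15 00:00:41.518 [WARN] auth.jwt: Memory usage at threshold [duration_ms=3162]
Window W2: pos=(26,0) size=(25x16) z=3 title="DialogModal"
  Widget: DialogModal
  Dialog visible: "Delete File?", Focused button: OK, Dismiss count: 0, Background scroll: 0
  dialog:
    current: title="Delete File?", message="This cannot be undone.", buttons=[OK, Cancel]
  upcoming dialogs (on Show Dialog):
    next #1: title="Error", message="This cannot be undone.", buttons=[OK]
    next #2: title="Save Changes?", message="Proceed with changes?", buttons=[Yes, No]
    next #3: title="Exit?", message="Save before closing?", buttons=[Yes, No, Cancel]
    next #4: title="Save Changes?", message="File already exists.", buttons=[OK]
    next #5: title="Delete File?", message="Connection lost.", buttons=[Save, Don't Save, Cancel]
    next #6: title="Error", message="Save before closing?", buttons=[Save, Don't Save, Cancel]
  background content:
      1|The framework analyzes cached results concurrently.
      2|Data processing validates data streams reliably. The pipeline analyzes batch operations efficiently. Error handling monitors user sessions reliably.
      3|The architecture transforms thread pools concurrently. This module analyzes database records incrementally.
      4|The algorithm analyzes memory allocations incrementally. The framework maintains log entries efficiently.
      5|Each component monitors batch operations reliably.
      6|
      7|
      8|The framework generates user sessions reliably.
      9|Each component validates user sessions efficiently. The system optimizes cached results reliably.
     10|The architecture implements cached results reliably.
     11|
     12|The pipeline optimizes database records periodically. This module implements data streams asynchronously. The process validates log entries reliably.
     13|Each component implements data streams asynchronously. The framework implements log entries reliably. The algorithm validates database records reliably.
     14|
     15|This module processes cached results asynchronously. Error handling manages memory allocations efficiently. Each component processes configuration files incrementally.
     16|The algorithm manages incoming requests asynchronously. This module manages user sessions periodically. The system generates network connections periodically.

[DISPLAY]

───────────────┠──────────────────
age,id         ┃The framework anal
Wilson,48,1    ┃Data processing va
 King,71,2     ┃The architecture t
 Davis,35,3    ┃Th┌───────────────
all,72,4       ┃Ea│   Delete File?
ones,57,5      ┃  │This cannot be 
 Clark,31,6    ┃  │  [OK]  Cancel 
 Jones,77,7    ┃Th└───────────────
 Jones,61,8    ┃Each component val
rown,33,9      ┃The architecture i
Lee,25,10      ┃                  
Smith,49,11    ┃The pipeline optim
 Smith,62,12   ┗━━━━━━━━━━━━━━━━━━


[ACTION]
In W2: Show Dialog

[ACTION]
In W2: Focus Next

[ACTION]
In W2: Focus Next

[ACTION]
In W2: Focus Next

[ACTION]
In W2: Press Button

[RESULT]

───────────────┠──────────────────
age,id         ┃The framework anal
Wilson,48,1    ┃Data processing va
 King,71,2     ┃The architecture t
 Davis,35,3    ┃The algorithm anal
all,72,4       ┃Each component mon
ones,57,5      ┃                  
 Clark,31,6    ┃                  
 Jones,77,7    ┃The framework gene
 Jones,61,8    ┃Each component val
rown,33,9      ┃The architecture i
Lee,25,10      ┃                  
Smith,49,11    ┃The pipeline optim
 Smith,62,12   ┗━━━━━━━━━━━━━━━━━━


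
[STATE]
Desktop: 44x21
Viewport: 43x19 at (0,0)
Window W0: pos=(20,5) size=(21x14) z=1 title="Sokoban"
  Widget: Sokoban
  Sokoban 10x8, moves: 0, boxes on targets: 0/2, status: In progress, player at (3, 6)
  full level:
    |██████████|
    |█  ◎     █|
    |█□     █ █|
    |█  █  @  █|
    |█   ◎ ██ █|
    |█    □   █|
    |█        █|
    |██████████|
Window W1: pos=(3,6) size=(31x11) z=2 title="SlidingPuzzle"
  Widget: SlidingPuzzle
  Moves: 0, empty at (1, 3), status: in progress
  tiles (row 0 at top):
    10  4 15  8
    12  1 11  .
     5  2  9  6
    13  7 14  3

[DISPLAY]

                                           
                                           
                                           
                                           
                                           
                    ┏━━━━━━━━━━━━━━━━━━━┓  
   ┏━━━━━━━━━━━━━━━━━━━━━━━━━━━━━┓      ┃  
   ┃ SlidingPuzzle               ┃──────┨  
   ┠─────────────────────────────┨      ┃  
   ┃┌────┬────┬────┬────┐        ┃      ┃  
   ┃│ 10 │  4 │ 15 │  8 │        ┃      ┃  
   ┃├────┼────┼────┼────┤        ┃      ┃  
   ┃│ 12 │  1 │ 11 │    │        ┃      ┃  
   ┃├────┼────┼────┼────┤        ┃      ┃  
   ┃│  5 │  2 │  9 │  6 │        ┃      ┃  
   ┃├────┼────┼────┼────┤        ┃      ┃  
   ┗━━━━━━━━━━━━━━━━━━━━━━━━━━━━━┛      ┃  
                    ┃                   ┃  
                    ┗━━━━━━━━━━━━━━━━━━━┛  


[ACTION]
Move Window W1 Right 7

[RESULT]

                                           
                                           
                                           
                                           
                                           
                    ┏━━━━━━━━━━━━━━━━━━━┓  
          ┏━━━━━━━━━━━━━━━━━━━━━━━━━━━━━┓  
          ┃ SlidingPuzzle               ┃  
          ┠─────────────────────────────┨  
          ┃┌────┬────┬────┬────┐        ┃  
          ┃│ 10 │  4 │ 15 │  8 │        ┃  
          ┃├────┼────┼────┼────┤        ┃  
          ┃│ 12 │  1 │ 11 │    │        ┃  
          ┃├────┼────┼────┼────┤        ┃  
          ┃│  5 │  2 │  9 │  6 │        ┃  
          ┃├────┼────┼────┼────┤        ┃  
          ┗━━━━━━━━━━━━━━━━━━━━━━━━━━━━━┛  
                    ┃                   ┃  
                    ┗━━━━━━━━━━━━━━━━━━━┛  


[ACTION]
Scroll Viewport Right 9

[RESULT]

                                           
                                           
                                           
                                           
                                           
                   ┏━━━━━━━━━━━━━━━━━━━┓   
         ┏━━━━━━━━━━━━━━━━━━━━━━━━━━━━━┓   
         ┃ SlidingPuzzle               ┃   
         ┠─────────────────────────────┨   
         ┃┌────┬────┬────┬────┐        ┃   
         ┃│ 10 │  4 │ 15 │  8 │        ┃   
         ┃├────┼────┼────┼────┤        ┃   
         ┃│ 12 │  1 │ 11 │    │        ┃   
         ┃├────┼────┼────┼────┤        ┃   
         ┃│  5 │  2 │  9 │  6 │        ┃   
         ┃├────┼────┼────┼────┤        ┃   
         ┗━━━━━━━━━━━━━━━━━━━━━━━━━━━━━┛   
                   ┃                   ┃   
                   ┗━━━━━━━━━━━━━━━━━━━┛   


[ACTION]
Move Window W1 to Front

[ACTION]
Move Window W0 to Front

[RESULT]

                                           
                                           
                                           
                                           
                                           
                   ┏━━━━━━━━━━━━━━━━━━━┓   
         ┏━━━━━━━━━┃ Sokoban           ┃   
         ┃ SlidingP┠───────────────────┨   
         ┠─────────┃██████████         ┃   
         ┃┌────┬───┃█  ◎     █         ┃   
         ┃│ 10 │  4┃█□     █ █         ┃   
         ┃├────┼───┃█  █  @  █         ┃   
         ┃│ 12 │  1┃█   ◎ ██ █         ┃   
         ┃├────┼───┃█    □   █         ┃   
         ┃│  5 │  2┃█        █         ┃   
         ┃├────┼───┃██████████         ┃   
         ┗━━━━━━━━━┃Moves: 0  0/2      ┃   
                   ┃                   ┃   
                   ┗━━━━━━━━━━━━━━━━━━━┛   


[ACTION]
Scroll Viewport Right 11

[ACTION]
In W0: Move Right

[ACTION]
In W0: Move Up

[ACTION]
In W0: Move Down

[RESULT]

                                           
                                           
                                           
                                           
                                           
                   ┏━━━━━━━━━━━━━━━━━━━┓   
         ┏━━━━━━━━━┃ Sokoban           ┃   
         ┃ SlidingP┠───────────────────┨   
         ┠─────────┃██████████         ┃   
         ┃┌────┬───┃█  ◎     █         ┃   
         ┃│ 10 │  4┃█□     █ █         ┃   
         ┃├────┼───┃█  █   @ █         ┃   
         ┃│ 12 │  1┃█   ◎ ██ █         ┃   
         ┃├────┼───┃█    □   █         ┃   
         ┃│  5 │  2┃█        █         ┃   
         ┃├────┼───┃██████████         ┃   
         ┗━━━━━━━━━┃Moves: 1  0/2      ┃   
                   ┃                   ┃   
                   ┗━━━━━━━━━━━━━━━━━━━┛   


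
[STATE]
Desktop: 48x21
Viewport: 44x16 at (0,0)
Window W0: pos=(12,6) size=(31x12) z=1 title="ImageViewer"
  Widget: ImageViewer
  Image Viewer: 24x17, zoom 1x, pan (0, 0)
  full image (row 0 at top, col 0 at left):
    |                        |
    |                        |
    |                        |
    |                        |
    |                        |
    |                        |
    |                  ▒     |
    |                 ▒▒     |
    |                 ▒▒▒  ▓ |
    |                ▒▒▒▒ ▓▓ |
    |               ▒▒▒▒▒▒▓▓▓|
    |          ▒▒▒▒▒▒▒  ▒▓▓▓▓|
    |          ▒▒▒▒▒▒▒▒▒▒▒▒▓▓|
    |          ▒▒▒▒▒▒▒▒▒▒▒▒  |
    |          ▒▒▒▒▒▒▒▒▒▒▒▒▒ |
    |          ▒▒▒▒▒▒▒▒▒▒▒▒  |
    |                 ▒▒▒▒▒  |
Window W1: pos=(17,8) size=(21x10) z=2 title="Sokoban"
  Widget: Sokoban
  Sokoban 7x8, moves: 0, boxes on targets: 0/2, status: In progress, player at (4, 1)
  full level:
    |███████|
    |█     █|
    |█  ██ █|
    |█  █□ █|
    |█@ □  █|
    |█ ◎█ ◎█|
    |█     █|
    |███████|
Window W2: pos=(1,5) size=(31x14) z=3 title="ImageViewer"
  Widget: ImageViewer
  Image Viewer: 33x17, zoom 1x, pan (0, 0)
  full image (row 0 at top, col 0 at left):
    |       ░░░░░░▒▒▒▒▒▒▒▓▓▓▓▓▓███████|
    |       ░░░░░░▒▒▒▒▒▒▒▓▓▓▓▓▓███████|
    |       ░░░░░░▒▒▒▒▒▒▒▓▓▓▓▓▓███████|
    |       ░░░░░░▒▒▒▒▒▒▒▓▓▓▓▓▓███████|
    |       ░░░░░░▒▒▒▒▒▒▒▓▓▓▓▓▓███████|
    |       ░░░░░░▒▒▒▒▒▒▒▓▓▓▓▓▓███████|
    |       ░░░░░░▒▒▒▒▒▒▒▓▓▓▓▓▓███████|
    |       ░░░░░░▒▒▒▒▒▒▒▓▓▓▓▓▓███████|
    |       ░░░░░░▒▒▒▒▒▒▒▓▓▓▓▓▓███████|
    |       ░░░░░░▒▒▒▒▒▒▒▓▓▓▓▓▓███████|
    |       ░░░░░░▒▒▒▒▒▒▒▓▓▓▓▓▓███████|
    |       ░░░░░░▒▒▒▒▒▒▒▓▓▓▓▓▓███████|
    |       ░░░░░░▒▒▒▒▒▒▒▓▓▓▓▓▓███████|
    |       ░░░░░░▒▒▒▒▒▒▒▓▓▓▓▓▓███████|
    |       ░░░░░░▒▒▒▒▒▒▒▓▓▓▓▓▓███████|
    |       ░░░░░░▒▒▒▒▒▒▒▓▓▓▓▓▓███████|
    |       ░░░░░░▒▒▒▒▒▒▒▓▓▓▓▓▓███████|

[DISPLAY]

                                            
                                            
                                            
                                            
                                            
 ┏━━━━━━━━━━━━━━━━━━━━━━━━━━━━━┓            
 ┃ ImageViewer                 ┃━━━━━━━━━━┓ 
 ┠─────────────────────────────┨          ┃ 
 ┃       ░░░░░░▒▒▒▒▒▒▒▓▓▓▓▓▓███┃━━━━━┓────┨ 
 ┃       ░░░░░░▒▒▒▒▒▒▒▓▓▓▓▓▓███┃     ┃    ┃ 
 ┃       ░░░░░░▒▒▒▒▒▒▒▓▓▓▓▓▓███┃─────┨    ┃ 
 ┃       ░░░░░░▒▒▒▒▒▒▒▓▓▓▓▓▓███┃     ┃    ┃ 
 ┃       ░░░░░░▒▒▒▒▒▒▒▓▓▓▓▓▓███┃     ┃    ┃ 
 ┃       ░░░░░░▒▒▒▒▒▒▒▓▓▓▓▓▓███┃     ┃    ┃ 
 ┃       ░░░░░░▒▒▒▒▒▒▒▓▓▓▓▓▓███┃     ┃    ┃ 
 ┃       ░░░░░░▒▒▒▒▒▒▒▓▓▓▓▓▓███┃     ┃    ┃ 


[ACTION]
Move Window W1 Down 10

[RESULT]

                                            
                                            
                                            
                                            
                                            
 ┏━━━━━━━━━━━━━━━━━━━━━━━━━━━━━┓            
 ┃ ImageViewer                 ┃━━━━━━━━━━┓ 
 ┠─────────────────────────────┨          ┃ 
 ┃       ░░░░░░▒▒▒▒▒▒▒▓▓▓▓▓▓███┃──────────┨ 
 ┃       ░░░░░░▒▒▒▒▒▒▒▓▓▓▓▓▓███┃          ┃ 
 ┃       ░░░░░░▒▒▒▒▒▒▒▓▓▓▓▓▓███┃          ┃ 
 ┃       ░░░░░░▒▒▒▒▒▒▒▓▓▓▓▓▓███┃━━━━━┓    ┃ 
 ┃       ░░░░░░▒▒▒▒▒▒▒▓▓▓▓▓▓███┃     ┃    ┃ 
 ┃       ░░░░░░▒▒▒▒▒▒▒▓▓▓▓▓▓███┃─────┨    ┃ 
 ┃       ░░░░░░▒▒▒▒▒▒▒▓▓▓▓▓▓███┃     ┃    ┃ 
 ┃       ░░░░░░▒▒▒▒▒▒▒▓▓▓▓▓▓███┃     ┃    ┃ 


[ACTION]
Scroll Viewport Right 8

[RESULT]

                                            
                                            
                                            
                                            
                                            
━━━━━━━━━━━━━━━━━━━━━━━━━━━┓                
mageViewer                 ┃━━━━━━━━━━┓     
───────────────────────────┨          ┃     
     ░░░░░░▒▒▒▒▒▒▒▓▓▓▓▓▓███┃──────────┨     
     ░░░░░░▒▒▒▒▒▒▒▓▓▓▓▓▓███┃          ┃     
     ░░░░░░▒▒▒▒▒▒▒▓▓▓▓▓▓███┃          ┃     
     ░░░░░░▒▒▒▒▒▒▒▓▓▓▓▓▓███┃━━━━━┓    ┃     
     ░░░░░░▒▒▒▒▒▒▒▓▓▓▓▓▓███┃     ┃    ┃     
     ░░░░░░▒▒▒▒▒▒▒▓▓▓▓▓▓███┃─────┨    ┃     
     ░░░░░░▒▒▒▒▒▒▒▓▓▓▓▓▓███┃     ┃    ┃     
     ░░░░░░▒▒▒▒▒▒▒▓▓▓▓▓▓███┃     ┃    ┃     


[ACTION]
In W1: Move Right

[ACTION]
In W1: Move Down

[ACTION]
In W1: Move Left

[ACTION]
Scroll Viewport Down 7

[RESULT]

━━━━━━━━━━━━━━━━━━━━━━━━━━━┓                
mageViewer                 ┃━━━━━━━━━━┓     
───────────────────────────┨          ┃     
     ░░░░░░▒▒▒▒▒▒▒▓▓▓▓▓▓███┃──────────┨     
     ░░░░░░▒▒▒▒▒▒▒▓▓▓▓▓▓███┃          ┃     
     ░░░░░░▒▒▒▒▒▒▒▓▓▓▓▓▓███┃          ┃     
     ░░░░░░▒▒▒▒▒▒▒▓▓▓▓▓▓███┃━━━━━┓    ┃     
     ░░░░░░▒▒▒▒▒▒▒▓▓▓▓▓▓███┃     ┃    ┃     
     ░░░░░░▒▒▒▒▒▒▒▓▓▓▓▓▓███┃─────┨    ┃     
     ░░░░░░▒▒▒▒▒▒▒▓▓▓▓▓▓███┃     ┃    ┃     
     ░░░░░░▒▒▒▒▒▒▒▓▓▓▓▓▓███┃     ┃    ┃     
     ░░░░░░▒▒▒▒▒▒▒▓▓▓▓▓▓███┃     ┃    ┃     
     ░░░░░░▒▒▒▒▒▒▒▓▓▓▓▓▓███┃     ┃━━━━┛     
━━━━━━━━━━━━━━━━━━━━━━━━━━━┛     ┃          
             ┃█@◎█ ◎█            ┃          
             ┗━━━━━━━━━━━━━━━━━━━┛          


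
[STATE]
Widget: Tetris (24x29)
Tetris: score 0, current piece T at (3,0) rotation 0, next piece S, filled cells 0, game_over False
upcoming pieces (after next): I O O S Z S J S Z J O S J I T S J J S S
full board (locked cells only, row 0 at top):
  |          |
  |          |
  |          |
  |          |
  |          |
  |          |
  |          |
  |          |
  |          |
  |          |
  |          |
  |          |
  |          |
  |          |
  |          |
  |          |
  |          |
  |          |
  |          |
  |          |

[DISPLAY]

    ▒     │Next:        
   ▒▒▒    │ ░░          
          │░░           
          │             
          │             
          │             
          │Score:       
          │0            
          │             
          │             
          │             
          │             
          │             
          │             
          │             
          │             
          │             
          │             
          │             
          │             
          │             
          │             
          │             
          │             
          │             
          │             
          │             
          │             
          │             


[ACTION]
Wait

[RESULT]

          │Next:        
    ▒     │ ░░          
   ▒▒▒    │░░           
          │             
          │             
          │             
          │Score:       
          │0            
          │             
          │             
          │             
          │             
          │             
          │             
          │             
          │             
          │             
          │             
          │             
          │             
          │             
          │             
          │             
          │             
          │             
          │             
          │             
          │             
          │             


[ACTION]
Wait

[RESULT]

          │Next:        
          │ ░░          
    ▒     │░░           
   ▒▒▒    │             
          │             
          │             
          │Score:       
          │0            
          │             
          │             
          │             
          │             
          │             
          │             
          │             
          │             
          │             
          │             
          │             
          │             
          │             
          │             
          │             
          │             
          │             
          │             
          │             
          │             
          │             


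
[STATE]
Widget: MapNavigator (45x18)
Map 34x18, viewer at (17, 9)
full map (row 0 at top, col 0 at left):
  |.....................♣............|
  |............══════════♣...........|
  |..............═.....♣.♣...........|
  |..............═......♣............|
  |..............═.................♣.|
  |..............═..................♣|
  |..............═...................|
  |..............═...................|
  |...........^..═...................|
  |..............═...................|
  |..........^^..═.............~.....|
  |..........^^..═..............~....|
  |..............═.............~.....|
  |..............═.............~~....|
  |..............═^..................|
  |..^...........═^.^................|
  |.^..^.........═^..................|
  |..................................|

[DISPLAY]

     .....................♣............      
     ............══════════♣...........      
     ..............═.....♣.♣...........      
     ..............═......♣............      
     ..............═.................♣.      
     ..............═..................♣      
     ..............═...................      
     ..............═...................      
     ...........^..═...................      
     ..............═..@................      
     ..........^^..═.............~.....      
     ..........^^..═..............~....      
     ..............═.............~.....      
     ..............═.............~~....      
     ..............═^..................      
     ..^...........═^.^................      
     .^..^.........═^..................      
     ..................................      


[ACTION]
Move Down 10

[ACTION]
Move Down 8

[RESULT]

     ...........^..═...................      
     ..............═...................      
     ..........^^..═.............~.....      
     ..........^^..═..............~....      
     ..............═.............~.....      
     ..............═.............~~....      
     ..............═^..................      
     ..^...........═^.^................      
     .^..^.........═^..................      
     .................@................      
                                             
                                             
                                             
                                             
                                             
                                             
                                             
                                             


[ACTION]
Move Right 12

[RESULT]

....^..═...................                  
.......═...................                  
...^^..═.............~.....                  
...^^..═..............~....                  
.......═.............~.....                  
.......═.............~~....                  
.......═^..................                  
.......═^.^................                  
.......═^..................                  
......................@....                  
                                             
                                             
                                             
                                             
                                             
                                             
                                             
                                             


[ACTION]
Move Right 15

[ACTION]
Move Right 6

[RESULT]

^..═...................                      
...═...................                      
^..═.............~.....                      
^..═..............~....                      
...═.............~.....                      
...═.............~~....                      
...═^..................                      
...═^.^................                      
...═^..................                      
......................@                      
                                             
                                             
                                             
                                             
                                             
                                             
                                             
                                             


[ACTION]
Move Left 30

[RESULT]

                   ...........^..═...........
                   ..............═...........
                   ..........^^..═...........
                   ..........^^..═...........
                   ..............═...........
                   ..............═...........
                   ..............═^..........
                   ..^...........═^.^........
                   .^..^.........═^..........
                   ...@......................
                                             
                                             
                                             
                                             
                                             
                                             
                                             
                                             


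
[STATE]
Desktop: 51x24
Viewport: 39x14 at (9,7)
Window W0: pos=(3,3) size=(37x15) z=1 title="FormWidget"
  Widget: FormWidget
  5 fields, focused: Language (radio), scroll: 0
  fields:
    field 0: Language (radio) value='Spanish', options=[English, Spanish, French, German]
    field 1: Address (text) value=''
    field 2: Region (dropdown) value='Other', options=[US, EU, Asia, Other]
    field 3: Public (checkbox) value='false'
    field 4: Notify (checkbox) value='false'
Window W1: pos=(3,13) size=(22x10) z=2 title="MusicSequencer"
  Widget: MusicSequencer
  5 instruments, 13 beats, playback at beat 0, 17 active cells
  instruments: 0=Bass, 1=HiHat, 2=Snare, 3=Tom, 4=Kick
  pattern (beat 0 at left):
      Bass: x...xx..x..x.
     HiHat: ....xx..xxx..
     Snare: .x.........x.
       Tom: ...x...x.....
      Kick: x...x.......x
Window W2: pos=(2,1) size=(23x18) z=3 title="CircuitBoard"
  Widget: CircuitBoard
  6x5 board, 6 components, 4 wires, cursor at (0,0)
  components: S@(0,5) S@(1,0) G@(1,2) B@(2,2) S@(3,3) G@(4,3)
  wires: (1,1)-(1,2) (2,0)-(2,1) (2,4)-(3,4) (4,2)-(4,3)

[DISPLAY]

  · ─ G        ┃             ]┃        
               ┃            ▼]┃        
─ ·   B       ·┃              ┃        
              │┃              ┃        
          S   ·┃              ┃        
               ┃              ┃        
      · ─ G    ┃              ┃        
: (0,0)        ┃              ┃        
               ┃              ┃        
               ┃              ┃        
               ┃━━━━━━━━━━━━━━┛        
━━━━━━━━━━━━━━━┛                       
e·█·········█· ┃                       
m···█···█····· ┃                       


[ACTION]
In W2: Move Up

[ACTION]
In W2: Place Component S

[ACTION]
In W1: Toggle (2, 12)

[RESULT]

  · ─ G        ┃             ]┃        
               ┃            ▼]┃        
─ ·   B       ·┃              ┃        
              │┃              ┃        
          S   ·┃              ┃        
               ┃              ┃        
      · ─ G    ┃              ┃        
: (0,0)        ┃              ┃        
               ┃              ┃        
               ┃              ┃        
               ┃━━━━━━━━━━━━━━┛        
━━━━━━━━━━━━━━━┛                       
e·█·········██ ┃                       
m···█···█····· ┃                       


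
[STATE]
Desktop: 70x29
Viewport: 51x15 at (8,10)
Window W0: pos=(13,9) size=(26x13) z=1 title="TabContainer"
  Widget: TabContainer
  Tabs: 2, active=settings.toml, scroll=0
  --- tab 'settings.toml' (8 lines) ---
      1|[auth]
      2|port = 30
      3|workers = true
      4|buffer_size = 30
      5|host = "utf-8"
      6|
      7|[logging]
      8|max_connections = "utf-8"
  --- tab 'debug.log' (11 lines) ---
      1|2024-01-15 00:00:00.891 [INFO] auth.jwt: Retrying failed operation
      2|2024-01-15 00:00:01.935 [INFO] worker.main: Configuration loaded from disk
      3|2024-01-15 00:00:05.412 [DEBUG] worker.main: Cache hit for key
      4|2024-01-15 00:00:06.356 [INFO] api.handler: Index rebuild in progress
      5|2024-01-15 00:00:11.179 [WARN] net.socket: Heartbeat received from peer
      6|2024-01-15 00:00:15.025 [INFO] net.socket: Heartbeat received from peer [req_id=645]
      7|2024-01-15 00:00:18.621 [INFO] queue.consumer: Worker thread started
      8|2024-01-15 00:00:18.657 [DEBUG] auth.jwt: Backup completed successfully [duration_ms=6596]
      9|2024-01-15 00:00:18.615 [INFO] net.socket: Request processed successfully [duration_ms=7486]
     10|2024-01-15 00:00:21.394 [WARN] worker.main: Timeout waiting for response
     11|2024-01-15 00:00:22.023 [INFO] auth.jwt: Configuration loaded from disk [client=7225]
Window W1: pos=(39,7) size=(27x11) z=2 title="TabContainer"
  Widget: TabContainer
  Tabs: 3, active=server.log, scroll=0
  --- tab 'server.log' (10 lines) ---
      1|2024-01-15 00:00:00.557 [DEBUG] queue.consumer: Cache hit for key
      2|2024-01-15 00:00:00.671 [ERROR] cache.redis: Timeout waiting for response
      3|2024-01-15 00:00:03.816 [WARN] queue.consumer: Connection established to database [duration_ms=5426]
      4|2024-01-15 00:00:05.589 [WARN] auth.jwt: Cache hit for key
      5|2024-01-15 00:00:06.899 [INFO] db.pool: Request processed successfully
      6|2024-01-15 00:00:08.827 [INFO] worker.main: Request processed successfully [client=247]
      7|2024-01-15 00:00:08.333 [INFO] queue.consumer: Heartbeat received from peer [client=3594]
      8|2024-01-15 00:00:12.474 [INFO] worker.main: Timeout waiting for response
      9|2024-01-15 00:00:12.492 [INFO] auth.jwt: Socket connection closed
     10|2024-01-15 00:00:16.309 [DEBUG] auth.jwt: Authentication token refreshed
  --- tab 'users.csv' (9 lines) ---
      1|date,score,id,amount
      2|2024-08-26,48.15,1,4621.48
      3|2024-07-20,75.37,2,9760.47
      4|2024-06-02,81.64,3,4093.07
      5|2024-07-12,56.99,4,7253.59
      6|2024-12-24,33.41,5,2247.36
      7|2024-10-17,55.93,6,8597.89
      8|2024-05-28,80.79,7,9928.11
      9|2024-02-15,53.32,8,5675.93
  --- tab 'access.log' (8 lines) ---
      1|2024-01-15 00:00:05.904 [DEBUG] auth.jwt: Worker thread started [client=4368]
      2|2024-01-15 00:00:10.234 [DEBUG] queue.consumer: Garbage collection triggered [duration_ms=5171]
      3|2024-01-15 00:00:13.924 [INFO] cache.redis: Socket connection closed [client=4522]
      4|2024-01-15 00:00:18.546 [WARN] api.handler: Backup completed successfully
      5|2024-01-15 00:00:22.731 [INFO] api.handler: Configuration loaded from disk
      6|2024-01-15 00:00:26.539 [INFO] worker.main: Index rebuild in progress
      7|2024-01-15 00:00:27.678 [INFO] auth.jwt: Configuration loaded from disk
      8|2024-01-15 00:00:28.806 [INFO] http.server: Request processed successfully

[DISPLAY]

     ┃ TabContainer           ┃┃[server.log]│ users
     ┠────────────────────────┨┃───────────────────
     ┃[settings.toml]│ debug.l┃┃2024-01-15 00:00:00
     ┃────────────────────────┃┃2024-01-15 00:00:00
     ┃[auth]                  ┃┃2024-01-15 00:00:03
     ┃port = 30               ┃┃2024-01-15 00:00:05
     ┃workers = true          ┃┃2024-01-15 00:00:06
     ┃buffer_size = 30        ┃┗━━━━━━━━━━━━━━━━━━━
     ┃host = "utf-8"          ┃                    
     ┃                        ┃                    
     ┃[logging]               ┃                    
     ┗━━━━━━━━━━━━━━━━━━━━━━━━┛                    
                                                   
                                                   
                                                   


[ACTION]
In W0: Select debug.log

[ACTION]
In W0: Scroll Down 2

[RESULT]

     ┃ TabContainer           ┃┃[server.log]│ users
     ┠────────────────────────┨┃───────────────────
     ┃ settings.toml │[debug.l┃┃2024-01-15 00:00:00
     ┃────────────────────────┃┃2024-01-15 00:00:00
     ┃2024-01-15 00:00:05.412 ┃┃2024-01-15 00:00:03
     ┃2024-01-15 00:00:06.356 ┃┃2024-01-15 00:00:05
     ┃2024-01-15 00:00:11.179 ┃┃2024-01-15 00:00:06
     ┃2024-01-15 00:00:15.025 ┃┗━━━━━━━━━━━━━━━━━━━
     ┃2024-01-15 00:00:18.621 ┃                    
     ┃2024-01-15 00:00:18.657 ┃                    
     ┃2024-01-15 00:00:18.615 ┃                    
     ┗━━━━━━━━━━━━━━━━━━━━━━━━┛                    
                                                   
                                                   
                                                   


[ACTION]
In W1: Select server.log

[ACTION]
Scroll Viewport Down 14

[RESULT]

     ┃2024-01-15 00:00:05.412 ┃┃2024-01-15 00:00:03
     ┃2024-01-15 00:00:06.356 ┃┃2024-01-15 00:00:05
     ┃2024-01-15 00:00:11.179 ┃┃2024-01-15 00:00:06
     ┃2024-01-15 00:00:15.025 ┃┗━━━━━━━━━━━━━━━━━━━
     ┃2024-01-15 00:00:18.621 ┃                    
     ┃2024-01-15 00:00:18.657 ┃                    
     ┃2024-01-15 00:00:18.615 ┃                    
     ┗━━━━━━━━━━━━━━━━━━━━━━━━┛                    
                                                   
                                                   
                                                   
                                                   
                                                   
                                                   
                                                   
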